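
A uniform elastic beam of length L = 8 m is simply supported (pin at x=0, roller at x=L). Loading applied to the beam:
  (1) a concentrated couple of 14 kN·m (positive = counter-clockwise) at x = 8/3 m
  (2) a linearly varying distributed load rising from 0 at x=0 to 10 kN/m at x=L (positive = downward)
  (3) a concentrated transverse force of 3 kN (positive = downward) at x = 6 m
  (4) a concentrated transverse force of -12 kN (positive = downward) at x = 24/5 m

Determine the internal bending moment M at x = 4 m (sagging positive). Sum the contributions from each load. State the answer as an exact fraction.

Load 1 — applied couple M₀=14 kN·m at a=8/3 m (b=L-a=16/3):
  M_1 = M₀x/L - M₀  [x>a] = 14·4/8 - 14 = -7 kN·m
Load 2 — triangular load w₀=10 kN/m (0→w₀ over full span):
  M_2 = w₀Lx/6 - w₀x³/(6L) = 10·8·4/6 - 10·4³/(6·8) = 40 kN·m
Load 3 — point force P=3 kN at a=6 m (b=L-a=2):
  M_3 = Pbx/L  [x≤a] = 3·2·4/8 = 3 kN·m
Load 4 — point force P=-12 kN at a=24/5 m (b=L-a=16/5):
  M_4 = Pbx/L  [x≤a] = (-12)·(16/5)·4/8 = -96/5 kN·m
Superposition: M = Σ M_i = 84/5 kN·m ≈ 16.800000 kN·m

M(4) = 84/5 kN·m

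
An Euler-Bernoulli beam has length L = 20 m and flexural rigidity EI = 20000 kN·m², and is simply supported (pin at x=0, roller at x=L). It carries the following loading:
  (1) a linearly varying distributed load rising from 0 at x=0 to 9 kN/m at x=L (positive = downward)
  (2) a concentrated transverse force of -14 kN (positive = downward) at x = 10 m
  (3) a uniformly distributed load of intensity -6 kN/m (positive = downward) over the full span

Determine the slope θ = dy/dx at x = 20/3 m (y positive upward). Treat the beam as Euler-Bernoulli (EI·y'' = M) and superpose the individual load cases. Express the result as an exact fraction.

Load 1 — triangular load w₀=9 kN/m (0→w₀ over full span):
  θ_1 = -w₀(7L⁴-30L²x²+15x⁴)/(360LEI) = -9·(7·20⁴-30·20²·(20/3)²+15·(20/3)⁴)/(360·20·20000) = -26/675 rad
Load 2 — point force P=-14 kN at a=10 m (b=L-a=10):
  θ_2 = -Pb(L²-b²-3x²)/(6LEI)  [x≤a] = -(-14)·10·(20²-10²-3·(20/3)²)/(6·20·20000) = 7/720 rad
Load 3 — uniform load w=-6 kN/m over full span:
  θ_3 = -w(L³-6Lx²+4x³)/(24EI) = -(-6)·(20³-6·20·(20/3)²+4·(20/3)³)/(24·20000) = 13/270 rad
Superposition: θ = Σ θ_i = 209/10800 rad ≈ 0.019352 rad

θ(20/3) = 209/10800 rad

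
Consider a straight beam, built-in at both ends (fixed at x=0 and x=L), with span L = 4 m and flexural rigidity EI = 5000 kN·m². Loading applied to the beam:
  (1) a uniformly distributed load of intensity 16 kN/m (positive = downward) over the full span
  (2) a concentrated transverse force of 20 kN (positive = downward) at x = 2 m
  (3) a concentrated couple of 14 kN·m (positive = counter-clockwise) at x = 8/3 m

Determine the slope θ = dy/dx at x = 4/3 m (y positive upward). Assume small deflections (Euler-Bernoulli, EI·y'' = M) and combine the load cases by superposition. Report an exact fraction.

Load 1 — uniform load w=16 kN/m over full span:
  θ_1 = -wx(L-x)(L-2x)/(12EI) = -16·(4/3)·(4-(4/3))·(4-2·(4/3))/(12·5000) = -64/50625 rad
Load 2 — point force P=20 kN at a=2 m (b=L-a=2):
  θ_2 = -Pb²x(2aL-(3a+b)x)/(2L³EI)  [x≤a] = -20·2²·(4/3)·(2·2·4-(3·2+2)·(4/3))/(2·4³·5000) = -1/1125 rad
Load 3 — applied couple M₀=14 kN·m at a=8/3 m (b=L-a=4/3):
  θ_3 = (R_Ax²/2 - M_Ax)/EI  [x≤a] with R_A=14/3, M_A=14/3 = ((14/3)·(4/3)²/2 - (14/3)·(4/3))/5000 = -7/16875 rad
Superposition: θ = Σ θ_i = -26/10125 rad ≈ -0.002568 rad

θ(4/3) = -26/10125 rad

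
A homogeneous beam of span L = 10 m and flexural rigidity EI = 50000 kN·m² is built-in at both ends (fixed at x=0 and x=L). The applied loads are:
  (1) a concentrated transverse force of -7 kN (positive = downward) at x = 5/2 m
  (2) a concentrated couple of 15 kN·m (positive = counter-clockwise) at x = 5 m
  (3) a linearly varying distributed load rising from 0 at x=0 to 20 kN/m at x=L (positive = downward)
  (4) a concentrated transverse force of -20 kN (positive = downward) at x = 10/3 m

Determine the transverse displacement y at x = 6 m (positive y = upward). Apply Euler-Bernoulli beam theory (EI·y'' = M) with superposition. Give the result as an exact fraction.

y(6) = -268607/81000000 m

Load 1 — point force P=-7 kN at a=5/2 m (b=L-a=15/2):
  y_1 = -Pa²(L-x)²(3bL-(3b+a)(L-x))/(6L³EI)  [x>a] = -(-7)·(5/2)²·(10-6)²·(3·(15/2)·10-(3·(15/2)+(5/2))·(10-6))/(6·10³·50000) = 7/24000 m
Load 2 — applied couple M₀=15 kN·m at a=5 m (b=L-a=5):
  y_2 = (R_Ax³/6 - M_Ax²/2 - M₀(x-a)²/2)/EI  [x>a] with R_A=9/4, M_A=15/4 = ((9/4)·6³/6 - (15/4)·6²/2 - 15·(6-5)²/2)/50000 = 3/25000 m
Load 3 — triangular load w₀=20 kN/m (0→w₀ over full span):
  y_3 = -w₀x²(L-x)²(x+2L)/(120LEI) = -20·6²·(10-6)²·(6+2·10)/(120·10·50000) = -78/15625 m
Load 4 — point force P=-20 kN at a=10/3 m (b=L-a=20/3):
  y_4 = -Pa²(L-x)²(3bL-(3b+a)(L-x))/(6L³EI)  [x>a] = -(-20)·(10/3)²·(10-6)²·(3·(20/3)·10-(3·(20/3)+(10/3))·(10-6))/(6·10³·50000) = 64/50625 m
Superposition: y = Σ y_i = -268607/81000000 m ≈ -0.003316 m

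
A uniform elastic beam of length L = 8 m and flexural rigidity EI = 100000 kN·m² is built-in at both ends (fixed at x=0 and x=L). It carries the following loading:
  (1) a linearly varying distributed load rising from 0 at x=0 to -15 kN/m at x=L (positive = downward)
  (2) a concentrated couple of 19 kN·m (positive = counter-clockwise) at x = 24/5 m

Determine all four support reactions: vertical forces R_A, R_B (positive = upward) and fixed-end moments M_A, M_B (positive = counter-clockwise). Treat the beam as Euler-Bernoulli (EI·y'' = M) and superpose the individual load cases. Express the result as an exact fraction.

R_A = -729/50 kN, M_A = -648/25 kN·m, R_B = -2271/50 kN, M_B = 1257/25 kN·m

Load 1 — triangular load w₀=-15 kN/m (0→w₀ over full span):
  R_A = 3w₀L/20 = 3·(-15)·8/20 = -18 kN
  M_A = w₀L²/30 = (-15)·8²/30 = -32 kN·m
  R_B = 7w₀L/20 = 7·(-15)·8/20 = -42 kN
  M_B = -w₀L²/20 = -(-15)·8²/20 = 48 kN·m
Load 2 — applied couple M₀=19 kN·m at a=24/5 m (b=L-a=16/5):
  R_A = 6M₀ab/L³ = 6·19·(24/5)·(16/5)/8³ = 171/50 kN
  M_A = M₀b(2a-b)/L² = 19·(16/5)·(2·(24/5)-(16/5))/8² = 152/25 kN·m
  R_B = -6M₀ab/L³ = -6·19·(24/5)·(16/5)/8³ = -171/50 kN
  M_B = M₀a(2b-a)/L² = 19·(24/5)·(2·(16/5)-(24/5))/8² = 57/25 kN·m
Superposition: R_A = -729/50 kN, M_A = -648/25 kN·m, R_B = -2271/50 kN, M_B = 1257/25 kN·m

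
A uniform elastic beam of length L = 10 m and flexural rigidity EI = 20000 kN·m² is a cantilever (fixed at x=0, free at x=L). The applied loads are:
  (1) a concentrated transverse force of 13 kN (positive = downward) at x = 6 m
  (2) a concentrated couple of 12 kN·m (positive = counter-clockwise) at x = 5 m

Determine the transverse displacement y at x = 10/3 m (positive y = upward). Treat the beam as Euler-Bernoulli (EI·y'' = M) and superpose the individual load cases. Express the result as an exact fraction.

Load 1 — point force P=13 kN at a=6 m (b=L-a=4):
  y_1 = -Px²(3a-x)/(6EI)  [x≤a] = -13·(10/3)²·(3·6-(10/3))/(6·20000) = -143/8100 m
Load 2 — applied couple M₀=12 kN·m at a=5 m (b=L-a=5):
  y_2 = M₀x²/(2EI)  [x≤a] = 12·(10/3)²/(2·20000) = 1/300 m
Superposition: y = Σ y_i = -29/2025 m ≈ -0.014321 m

y(10/3) = -29/2025 m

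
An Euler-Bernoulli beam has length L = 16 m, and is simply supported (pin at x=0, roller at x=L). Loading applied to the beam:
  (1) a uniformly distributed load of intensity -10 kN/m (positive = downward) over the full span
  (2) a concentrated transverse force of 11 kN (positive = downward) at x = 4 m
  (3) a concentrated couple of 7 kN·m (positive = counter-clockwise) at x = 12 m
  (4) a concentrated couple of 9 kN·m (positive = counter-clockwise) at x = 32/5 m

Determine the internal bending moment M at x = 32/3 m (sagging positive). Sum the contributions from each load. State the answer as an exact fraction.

M(32/3) = -2413/9 kN·m

Load 1 — uniform load w=-10 kN/m over full span:
  M_1 = wx(L-x)/2 = (-10)·(32/3)·(16-(32/3))/2 = -2560/9 kN·m
Load 2 — point force P=11 kN at a=4 m (b=L-a=12):
  M_2 = Pa(L-x)/L  [x>a] = 11·4·(16-(32/3))/16 = 44/3 kN·m
Load 3 — applied couple M₀=7 kN·m at a=12 m (b=L-a=4):
  M_3 = M₀x/L  [x≤a] = 7·(32/3)/16 = 14/3 kN·m
Load 4 — applied couple M₀=9 kN·m at a=32/5 m (b=L-a=48/5):
  M_4 = M₀x/L - M₀  [x>a] = 9·(32/3)/16 - 9 = -3 kN·m
Superposition: M = Σ M_i = -2413/9 kN·m ≈ -268.111111 kN·m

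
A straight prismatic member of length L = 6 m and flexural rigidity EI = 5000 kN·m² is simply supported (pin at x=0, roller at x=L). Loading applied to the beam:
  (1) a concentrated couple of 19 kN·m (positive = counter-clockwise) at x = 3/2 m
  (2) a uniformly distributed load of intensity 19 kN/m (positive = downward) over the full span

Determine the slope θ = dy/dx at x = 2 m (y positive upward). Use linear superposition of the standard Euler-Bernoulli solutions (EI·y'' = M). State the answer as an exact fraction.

Load 1 — applied couple M₀=19 kN·m at a=3/2 m (b=L-a=9/2):
  θ_1 = (M₀x²/(2L)-M₀(x-a)+C₁)/EI  [x>a] with C₁=M₀(3b²-L²)/(6L)=209/16 = (19·2²/(2·6)-19·(2-(3/2))+(209/16))/5000 = 19/9600 rad
Load 2 — uniform load w=19 kN/m over full span:
  θ_2 = -w(L³-6Lx²+4x³)/(24EI) = -19·(6³-6·6·2²+4·2³)/(24·5000) = -247/15000 rad
Superposition: θ = Σ θ_i = -1159/80000 rad ≈ -0.014488 rad

θ(2) = -1159/80000 rad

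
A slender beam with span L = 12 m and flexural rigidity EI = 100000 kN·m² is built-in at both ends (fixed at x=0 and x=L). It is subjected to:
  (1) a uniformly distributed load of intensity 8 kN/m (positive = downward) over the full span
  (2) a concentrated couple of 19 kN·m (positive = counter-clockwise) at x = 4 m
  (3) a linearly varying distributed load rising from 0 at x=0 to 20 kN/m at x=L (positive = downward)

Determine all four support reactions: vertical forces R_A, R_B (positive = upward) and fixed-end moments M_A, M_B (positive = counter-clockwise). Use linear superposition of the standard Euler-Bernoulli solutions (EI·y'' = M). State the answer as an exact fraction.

R_A = 775/9 kN, M_A = 192 kN·m, R_B = 1169/9 kN, M_B = -701/3 kN·m

Load 1 — uniform load w=8 kN/m over full span:
  R_A = wL/2 = 8·12/2 = 48 kN
  M_A = wL²/12 = 8·12²/12 = 96 kN·m
  R_B = wL/2 = 8·12/2 = 48 kN
  M_B = -wL²/12 = -8·12²/12 = -96 kN·m
Load 2 — applied couple M₀=19 kN·m at a=4 m (b=L-a=8):
  R_A = 6M₀ab/L³ = 6·19·4·8/12³ = 19/9 kN
  M_A = M₀b(2a-b)/L² = 19·8·(2·4-8)/12² = 0 kN·m
  R_B = -6M₀ab/L³ = -6·19·4·8/12³ = -19/9 kN
  M_B = M₀a(2b-a)/L² = 19·4·(2·8-4)/12² = 19/3 kN·m
Load 3 — triangular load w₀=20 kN/m (0→w₀ over full span):
  R_A = 3w₀L/20 = 3·20·12/20 = 36 kN
  M_A = w₀L²/30 = 20·12²/30 = 96 kN·m
  R_B = 7w₀L/20 = 7·20·12/20 = 84 kN
  M_B = -w₀L²/20 = -20·12²/20 = -144 kN·m
Superposition: R_A = 775/9 kN, M_A = 192 kN·m, R_B = 1169/9 kN, M_B = -701/3 kN·m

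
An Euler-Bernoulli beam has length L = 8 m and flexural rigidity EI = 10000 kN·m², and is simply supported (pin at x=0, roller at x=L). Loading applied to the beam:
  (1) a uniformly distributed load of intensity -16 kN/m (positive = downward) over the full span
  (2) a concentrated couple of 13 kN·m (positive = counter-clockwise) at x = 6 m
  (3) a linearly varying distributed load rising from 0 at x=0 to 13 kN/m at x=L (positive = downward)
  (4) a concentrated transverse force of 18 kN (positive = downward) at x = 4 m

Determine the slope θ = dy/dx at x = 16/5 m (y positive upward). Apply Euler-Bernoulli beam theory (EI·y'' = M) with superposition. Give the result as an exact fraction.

θ(16/5) = 485461/225000000 rad

Load 1 — uniform load w=-16 kN/m over full span:
  θ_1 = -w(L³-6Lx²+4x³)/(24EI) = -(-16)·(8³-6·8·(16/5)²+4·(16/5)³)/(24·10000) = 2368/234375 rad
Load 2 — applied couple M₀=13 kN·m at a=6 m (b=L-a=2):
  θ_2 = (M₀x²/(2L)+C₁)/EI  [x≤a] with C₁=M₀(3b²-L²)/(6L)=-169/12 = (13·(16/5)²/(2·8)+(-169/12))/10000 = -1729/3000000 rad
Load 3 — triangular load w₀=13 kN/m (0→w₀ over full span):
  θ_3 = -w₀(7L⁴-30L²x²+15x⁴)/(360LEI) = -13·(7·8⁴-30·8²·(16/5)²+15·(16/5)⁴)/(360·8·10000) = -16796/3515625 rad
Load 4 — point force P=18 kN at a=4 m (b=L-a=4):
  θ_4 = -Pb(L²-b²-3x²)/(6LEI)  [x≤a] = -18·4·(8²-4²-3·(16/5)²)/(6·8·10000) = -81/31250 rad
Superposition: θ = Σ θ_i = 485461/225000000 rad ≈ 0.002158 rad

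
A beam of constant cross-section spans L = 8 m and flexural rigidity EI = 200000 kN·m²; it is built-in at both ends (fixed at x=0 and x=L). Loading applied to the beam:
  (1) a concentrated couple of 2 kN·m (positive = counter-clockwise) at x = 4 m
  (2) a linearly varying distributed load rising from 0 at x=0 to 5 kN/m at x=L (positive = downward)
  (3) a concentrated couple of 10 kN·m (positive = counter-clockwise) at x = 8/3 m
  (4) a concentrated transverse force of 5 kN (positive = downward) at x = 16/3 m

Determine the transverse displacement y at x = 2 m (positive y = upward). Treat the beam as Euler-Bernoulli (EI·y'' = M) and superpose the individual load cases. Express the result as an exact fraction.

y(2) = -647/8100000 m

Load 1 — applied couple M₀=2 kN·m at a=4 m (b=L-a=4):
  y_1 = (R_Ax³/6 - M_Ax²/2)/EI  [x≤a] with R_A=3/8, M_A=1/2 = ((3/8)·2³/6 - (1/2)·2²/2)/200000 = -1/400000 m
Load 2 — triangular load w₀=5 kN/m (0→w₀ over full span):
  y_2 = -w₀x²(L-x)²(x+2L)/(120LEI) = -5·2²·(8-2)²·(2+2·8)/(120·8·200000) = -27/400000 m
Load 3 — applied couple M₀=10 kN·m at a=8/3 m (b=L-a=16/3):
  y_3 = (R_Ax³/6 - M_Ax²/2)/EI  [x≤a] with R_A=5/3, M_A=0 = ((5/3)·2³/6 - 0·2²/2)/200000 = 1/90000 m
Load 4 — point force P=5 kN at a=16/3 m (b=L-a=8/3):
  y_4 = -Pb²x²(3aL-(3a+b)x)/(6L³EI)  [x≤a] = -5·(8/3)²·2²·(3·(16/3)·8-(3·(16/3)+(8/3))·2)/(6·8³·200000) = -17/810000 m
Superposition: y = Σ y_i = -647/8100000 m ≈ -0.000080 m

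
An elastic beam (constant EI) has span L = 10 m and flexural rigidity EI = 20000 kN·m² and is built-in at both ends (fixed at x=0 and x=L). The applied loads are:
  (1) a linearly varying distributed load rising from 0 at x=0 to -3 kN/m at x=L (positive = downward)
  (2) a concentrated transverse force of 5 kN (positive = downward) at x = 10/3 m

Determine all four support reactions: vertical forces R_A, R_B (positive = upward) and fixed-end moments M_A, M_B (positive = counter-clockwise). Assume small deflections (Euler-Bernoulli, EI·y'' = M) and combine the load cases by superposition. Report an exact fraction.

Load 1 — triangular load w₀=-3 kN/m (0→w₀ over full span):
  R_A = 3w₀L/20 = 3·(-3)·10/20 = -9/2 kN
  M_A = w₀L²/30 = (-3)·10²/30 = -10 kN·m
  R_B = 7w₀L/20 = 7·(-3)·10/20 = -21/2 kN
  M_B = -w₀L²/20 = -(-3)·10²/20 = 15 kN·m
Load 2 — point force P=5 kN at a=10/3 m (b=L-a=20/3):
  R_A = Pb²(3a+b)/L³ = 5·(20/3)²·(3·(10/3)+(20/3))/10³ = 100/27 kN
  M_A = Pab²/L² = 5·(10/3)·(20/3)²/10² = 200/27 kN·m
  R_B = Pa²(a+3b)/L³ = 5·(10/3)²·((10/3)+3·(20/3))/10³ = 35/27 kN
  M_B = -Pa²b/L² = -5·(10/3)²·(20/3)/10² = -100/27 kN·m
Superposition: R_A = -43/54 kN, M_A = -70/27 kN·m, R_B = -497/54 kN, M_B = 305/27 kN·m

R_A = -43/54 kN, M_A = -70/27 kN·m, R_B = -497/54 kN, M_B = 305/27 kN·m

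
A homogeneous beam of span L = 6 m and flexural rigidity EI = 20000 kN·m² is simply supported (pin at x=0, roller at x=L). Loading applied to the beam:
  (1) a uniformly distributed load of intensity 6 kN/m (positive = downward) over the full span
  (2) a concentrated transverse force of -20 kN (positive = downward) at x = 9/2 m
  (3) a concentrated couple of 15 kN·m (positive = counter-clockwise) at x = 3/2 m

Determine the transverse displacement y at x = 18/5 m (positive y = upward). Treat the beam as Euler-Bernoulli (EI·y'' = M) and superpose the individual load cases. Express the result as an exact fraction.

y(18/5) = -13203/25000000 m

Load 1 — uniform load w=6 kN/m over full span:
  y_1 = -wx(L³-2Lx²+x³)/(24EI) = -6·(18/5)·(6³-2·6·(18/5)²+(18/5)³)/(24·20000) = -7533/1562500 m
Load 2 — point force P=-20 kN at a=9/2 m (b=L-a=3/2):
  y_2 = -Pbx(L²-b²-x²)/(6LEI)  [x≤a] = -(-20)·(3/2)·(18/5)·(6²-(3/2)²-(18/5)²)/(6·6·20000) = 6237/2000000 m
Load 3 — applied couple M₀=15 kN·m at a=3/2 m (b=L-a=9/2):
  y_3 = (M₀x³/(6L)-M₀(x-a)²/2+C₁x)/EI  [x>a] with C₁=M₀(3b²-L²)/(6L)=165/16 = (15·(18/5)³/(6·6)-15·((18/5)-(3/2))²/2+(165/16)·(18/5))/20000 = 2349/2000000 m
Superposition: y = Σ y_i = -13203/25000000 m ≈ -0.000528 m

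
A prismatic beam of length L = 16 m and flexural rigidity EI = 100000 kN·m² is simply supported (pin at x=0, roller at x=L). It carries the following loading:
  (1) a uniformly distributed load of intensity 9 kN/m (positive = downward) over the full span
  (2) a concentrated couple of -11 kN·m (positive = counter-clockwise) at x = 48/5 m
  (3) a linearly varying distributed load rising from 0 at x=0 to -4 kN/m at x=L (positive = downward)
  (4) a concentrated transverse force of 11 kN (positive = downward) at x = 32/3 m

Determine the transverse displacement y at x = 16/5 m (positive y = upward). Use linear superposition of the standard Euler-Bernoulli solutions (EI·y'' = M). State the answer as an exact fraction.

Load 1 — uniform load w=9 kN/m over full span:
  y_1 = -wx(L³-2Lx²+x³)/(24EI) = -9·(16/5)·(16³-2·16·(16/5)²+(16/5)³)/(24·100000) = -89088/1953125 m
Load 2 — applied couple M₀=-11 kN·m at a=48/5 m (b=L-a=32/5):
  y_2 = (M₀x³/(6L)+C₁x)/EI  [x≤a] with C₁=M₀(3b²-L²)/(6L)=1144/75 = ((-11)·(16/5)³/(6·16)+(1144/75)·(16/5))/100000 = 176/390625 m
Load 3 — triangular load w₀=-4 kN/m (0→w₀ over full span):
  y_3 = -w₀x(7L⁴-10L²x²+3x⁴)/(360LEI) = -(-4)·(16/5)·(7·16⁴-10·16²·(16/5)²+3·(16/5)⁴)/(360·16·100000) = 1409024/146484375 m
Load 4 — point force P=11 kN at a=32/3 m (b=L-a=16/3):
  y_4 = -Pbx(L²-b²-x²)/(6LEI)  [x≤a] = -11·(16/3)·(16/5)·(16²-(16/3)²-(16/5)²)/(6·16·100000) = -134464/31640625 m
Superposition: y = Σ y_i = -157385552/3955078125 m ≈ -0.039793 m

y(16/5) = -157385552/3955078125 m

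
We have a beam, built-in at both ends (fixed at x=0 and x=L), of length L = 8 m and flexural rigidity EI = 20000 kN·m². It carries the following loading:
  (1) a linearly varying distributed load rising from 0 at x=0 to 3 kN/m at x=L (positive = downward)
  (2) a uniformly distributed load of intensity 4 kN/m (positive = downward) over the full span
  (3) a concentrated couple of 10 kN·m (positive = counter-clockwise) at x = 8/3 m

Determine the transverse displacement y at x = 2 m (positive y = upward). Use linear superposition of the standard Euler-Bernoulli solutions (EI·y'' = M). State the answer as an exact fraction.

y(2) = -2689/1800000 m

Load 1 — triangular load w₀=3 kN/m (0→w₀ over full span):
  y_1 = -w₀x²(L-x)²(x+2L)/(120LEI) = -3·2²·(8-2)²·(2+2·8)/(120·8·20000) = -81/200000 m
Load 2 — uniform load w=4 kN/m over full span:
  y_2 = -wx²(L-x)²/(24EI) = -4·2²·(8-2)²/(24·20000) = -3/2500 m
Load 3 — applied couple M₀=10 kN·m at a=8/3 m (b=L-a=16/3):
  y_3 = (R_Ax³/6 - M_Ax²/2)/EI  [x≤a] with R_A=5/3, M_A=0 = ((5/3)·2³/6 - 0·2²/2)/20000 = 1/9000 m
Superposition: y = Σ y_i = -2689/1800000 m ≈ -0.001494 m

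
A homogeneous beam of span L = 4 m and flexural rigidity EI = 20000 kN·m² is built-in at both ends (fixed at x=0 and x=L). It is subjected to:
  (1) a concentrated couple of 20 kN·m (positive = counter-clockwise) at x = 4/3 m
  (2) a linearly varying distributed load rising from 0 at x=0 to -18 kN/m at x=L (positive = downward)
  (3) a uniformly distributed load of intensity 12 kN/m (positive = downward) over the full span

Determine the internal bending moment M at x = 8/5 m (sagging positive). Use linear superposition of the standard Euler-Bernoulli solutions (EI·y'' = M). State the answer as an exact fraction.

Load 1 — applied couple M₀=20 kN·m at a=4/3 m (b=L-a=8/3):
  M_1 = R_Ax - M_A - M₀  [x>a] with R_A=20/3, M_A=0 = (20/3)·(8/5) - 0 - 20 = -28/3 kN·m
Load 2 — triangular load w₀=-18 kN/m (0→w₀ over full span):
  M_2 = 3w₀Lx/20 - w₀L²/30 - w₀x³/(6L) = 3·(-18)·4·(8/5)/20 - (-18)·4²/30 - (-18)·(8/5)³/(6·4) = -576/125 kN·m
Load 3 — uniform load w=12 kN/m over full span:
  M_3 = wLx/2 - wL²/12 - wx²/2 = 12·4·(8/5)/2 - 12·4²/12 - 12·(8/5)²/2 = 176/25 kN·m
Superposition: M = Σ M_i = -2588/375 kN·m ≈ -6.901333 kN·m

M(8/5) = -2588/375 kN·m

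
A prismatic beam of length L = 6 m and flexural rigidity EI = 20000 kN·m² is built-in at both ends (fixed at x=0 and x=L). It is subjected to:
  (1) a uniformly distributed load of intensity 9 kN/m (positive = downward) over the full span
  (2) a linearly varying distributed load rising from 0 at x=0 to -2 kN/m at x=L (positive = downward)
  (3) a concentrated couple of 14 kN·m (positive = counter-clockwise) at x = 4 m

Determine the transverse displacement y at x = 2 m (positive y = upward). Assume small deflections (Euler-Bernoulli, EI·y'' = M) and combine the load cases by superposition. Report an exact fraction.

y(2) = -901/675000 m

Load 1 — uniform load w=9 kN/m over full span:
  y_1 = -wx²(L-x)²/(24EI) = -9·2²·(6-2)²/(24·20000) = -3/2500 m
Load 2 — triangular load w₀=-2 kN/m (0→w₀ over full span):
  y_2 = -w₀x²(L-x)²(x+2L)/(120LEI) = -(-2)·2²·(6-2)²·(2+2·6)/(120·6·20000) = 7/56250 m
Load 3 — applied couple M₀=14 kN·m at a=4 m (b=L-a=2):
  y_3 = (R_Ax³/6 - M_Ax²/2)/EI  [x≤a] with R_A=28/9, M_A=14/3 = ((28/9)·2³/6 - (14/3)·2²/2)/20000 = -7/27000 m
Superposition: y = Σ y_i = -901/675000 m ≈ -0.001335 m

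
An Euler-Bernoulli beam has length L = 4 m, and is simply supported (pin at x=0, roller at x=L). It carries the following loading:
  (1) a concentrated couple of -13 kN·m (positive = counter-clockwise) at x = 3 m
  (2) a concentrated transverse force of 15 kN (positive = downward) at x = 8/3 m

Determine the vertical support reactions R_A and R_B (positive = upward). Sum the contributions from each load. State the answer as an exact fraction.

R_A = 7/4 kN, R_B = 53/4 kN

Load 1 — applied couple M₀=-13 kN·m at a=3 m (b=L-a=1):
  R_A = M₀/L = (-13)/4 = -13/4 kN
  R_B = -M₀/L = -(-13)/4 = 13/4 kN
Load 2 — point force P=15 kN at a=8/3 m (b=L-a=4/3):
  R_A = Pb/L = 15·(4/3)/4 = 5 kN
  R_B = Pa/L = 15·(8/3)/4 = 10 kN
Superposition: R_A = 7/4 kN, R_B = 53/4 kN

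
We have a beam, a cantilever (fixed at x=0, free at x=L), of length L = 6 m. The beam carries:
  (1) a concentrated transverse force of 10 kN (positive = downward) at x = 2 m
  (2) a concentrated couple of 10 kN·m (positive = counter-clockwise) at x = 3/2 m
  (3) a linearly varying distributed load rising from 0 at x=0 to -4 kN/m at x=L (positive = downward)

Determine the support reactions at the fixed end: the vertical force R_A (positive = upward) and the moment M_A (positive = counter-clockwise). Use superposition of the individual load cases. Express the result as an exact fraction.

Load 1 — point force P=10 kN at a=2 m (b=L-a=4):
  R_A = P = 10 kN
  M_A = Pa = 10·2 = 20 kN·m
Load 2 — applied couple M₀=10 kN·m at a=3/2 m (b=L-a=9/2):
  R_A = 0 kN
  M_A = -M₀ = -10 kN·m
Load 3 — triangular load w₀=-4 kN/m (0→w₀ over full span):
  R_A = w₀L/2 = (-4)·6/2 = -12 kN
  M_A = w₀L²/3 = (-4)·6²/3 = -48 kN·m
Superposition: R_A = -2 kN, M_A = -38 kN·m

R_A = -2 kN, M_A = -38 kN·m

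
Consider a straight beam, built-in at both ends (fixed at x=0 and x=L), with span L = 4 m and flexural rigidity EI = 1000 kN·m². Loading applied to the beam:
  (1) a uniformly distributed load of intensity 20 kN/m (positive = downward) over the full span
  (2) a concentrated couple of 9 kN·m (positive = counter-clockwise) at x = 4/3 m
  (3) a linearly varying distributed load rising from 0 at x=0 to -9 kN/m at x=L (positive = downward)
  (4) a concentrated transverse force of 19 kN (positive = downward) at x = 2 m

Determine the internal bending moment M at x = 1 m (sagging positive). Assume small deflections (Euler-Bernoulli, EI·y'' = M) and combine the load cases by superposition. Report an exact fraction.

M(1) = 733/120 kN·m

Load 1 — uniform load w=20 kN/m over full span:
  M_1 = wLx/2 - wL²/12 - wx²/2 = 20·4·1/2 - 20·4²/12 - 20·1²/2 = 10/3 kN·m
Load 2 — applied couple M₀=9 kN·m at a=4/3 m (b=L-a=8/3):
  M_2 = R_Ax - M_A  [x≤a] with R_A=3, M_A=0 = 3·1 - 0 = 3 kN·m
Load 3 — triangular load w₀=-9 kN/m (0→w₀ over full span):
  M_3 = 3w₀Lx/20 - w₀L²/30 - w₀x³/(6L) = 3·(-9)·4·1/20 - (-9)·4²/30 - (-9)·1³/(6·4) = -9/40 kN·m
Load 4 — point force P=19 kN at a=2 m (b=L-a=2):
  M_4 = Pb²(3a+b)x/L³ - Pab²/L²  [x≤a] = 19·2²·(3·2+2)·1/4³ - 19·2·2²/4² = 0 kN·m
Superposition: M = Σ M_i = 733/120 kN·m ≈ 6.108333 kN·m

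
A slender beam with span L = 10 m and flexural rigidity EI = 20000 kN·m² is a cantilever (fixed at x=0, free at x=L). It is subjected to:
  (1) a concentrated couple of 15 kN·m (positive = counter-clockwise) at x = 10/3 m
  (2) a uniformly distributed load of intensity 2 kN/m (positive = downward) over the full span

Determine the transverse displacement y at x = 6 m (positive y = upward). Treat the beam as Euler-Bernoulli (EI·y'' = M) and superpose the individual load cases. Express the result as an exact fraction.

Load 1 — applied couple M₀=15 kN·m at a=10/3 m (b=L-a=20/3):
  y_1 = M₀a(2x-a)/(2EI)  [x>a] = 15·(10/3)·(2·6-(10/3))/(2·20000) = 13/1200 m
Load 2 — uniform load w=2 kN/m over full span:
  y_2 = -wx²(x²-4Lx+6L²)/(24EI) = -2·6²·(6²-4·10·6+6·10²)/(24·20000) = -297/5000 m
Superposition: y = Σ y_i = -1457/30000 m ≈ -0.048567 m

y(6) = -1457/30000 m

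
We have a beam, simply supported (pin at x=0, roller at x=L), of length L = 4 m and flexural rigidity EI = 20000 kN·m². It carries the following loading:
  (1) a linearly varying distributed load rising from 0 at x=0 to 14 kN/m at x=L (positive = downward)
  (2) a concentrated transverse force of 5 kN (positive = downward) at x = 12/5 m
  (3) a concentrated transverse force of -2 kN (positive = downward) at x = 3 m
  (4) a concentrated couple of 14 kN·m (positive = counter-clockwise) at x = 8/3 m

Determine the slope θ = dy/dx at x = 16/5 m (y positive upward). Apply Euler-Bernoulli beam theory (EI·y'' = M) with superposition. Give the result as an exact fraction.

Load 1 — triangular load w₀=14 kN/m (0→w₀ over full span):
  θ_1 = -w₀(7L⁴-30L²x²+15x⁴)/(360LEI) = -14·(7·4⁴-30·4²·(16/5)²+15·(16/5)⁴)/(360·4·20000) = 5299/7031250 rad
Load 2 — point force P=5 kN at a=12/5 m (b=L-a=8/5):
  θ_2 = -Pa(2L²-6Lx+3x²+a²)/(6LEI)  [x>a] = -5·(12/5)·(2·4²-6·4·(16/5)+3·(16/5)²+(12/5)²)/(6·4·20000) = 13/62500 rad
Load 3 — point force P=-2 kN at a=3 m (b=L-a=1):
  θ_3 = -Pa(2L²-6Lx+3x²+a²)/(6LEI)  [x>a] = -(-2)·3·(2·4²-6·4·(16/5)+3·(16/5)²+3²)/(6·4·20000) = -127/2000000 rad
Load 4 — applied couple M₀=14 kN·m at a=8/3 m (b=L-a=4/3):
  θ_4 = (M₀x²/(2L)-M₀(x-a)+C₁)/EI  [x>a] with C₁=M₀(3b²-L²)/(6L)=-56/9 = (14·(16/5)²/(2·4)-14·((16/5)-(8/3))+(-56/9))/20000 = 119/562500 rad
Superposition: θ = Σ θ_i = 499361/450000000 rad ≈ 0.001110 rad

θ(16/5) = 499361/450000000 rad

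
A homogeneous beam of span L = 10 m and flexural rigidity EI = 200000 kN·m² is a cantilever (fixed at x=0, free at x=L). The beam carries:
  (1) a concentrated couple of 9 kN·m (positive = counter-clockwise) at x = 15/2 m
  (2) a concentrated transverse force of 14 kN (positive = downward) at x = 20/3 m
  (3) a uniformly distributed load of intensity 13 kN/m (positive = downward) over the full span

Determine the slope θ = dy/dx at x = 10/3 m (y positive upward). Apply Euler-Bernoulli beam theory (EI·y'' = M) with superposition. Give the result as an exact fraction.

Load 1 — applied couple M₀=9 kN·m at a=15/2 m (b=L-a=5/2):
  θ_1 = M₀x/EI  [x≤a] = 9·(10/3)/200000 = 3/20000 rad
Load 2 — point force P=14 kN at a=20/3 m (b=L-a=10/3):
  θ_2 = -Px(2a-x)/(2EI)  [x≤a] = -14·(10/3)·(2·(20/3)-(10/3))/(2·200000) = -7/6000 rad
Load 3 — uniform load w=13 kN/m over full span:
  θ_3 = -wx(x²-3Lx+3L²)/(6EI) = -13·(10/3)·((10/3)²-3·10·(10/3)+3·10²)/(6·200000) = -247/32400 rad
Superposition: θ = Σ θ_i = -13997/1620000 rad ≈ -0.008640 rad

θ(10/3) = -13997/1620000 rad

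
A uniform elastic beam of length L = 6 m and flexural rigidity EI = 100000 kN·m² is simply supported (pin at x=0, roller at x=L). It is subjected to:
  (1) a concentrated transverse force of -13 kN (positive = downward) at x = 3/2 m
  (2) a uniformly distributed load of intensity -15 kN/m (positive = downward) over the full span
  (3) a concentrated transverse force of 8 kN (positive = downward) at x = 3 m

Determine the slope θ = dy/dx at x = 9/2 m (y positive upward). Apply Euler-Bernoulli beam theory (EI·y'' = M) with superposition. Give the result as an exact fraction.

Load 1 — point force P=-13 kN at a=3/2 m (b=L-a=9/2):
  θ_1 = -Pa(2L²-6Lx+3x²+a²)/(6LEI)  [x>a] = -(-13)·(3/2)·(2·6²-6·6·(9/2)+3·(9/2)²+(3/2)²)/(6·6·100000) = -117/800000 rad
Load 2 — uniform load w=-15 kN/m over full span:
  θ_2 = -w(L³-6Lx²+4x³)/(24EI) = -(-15)·(6³-6·6·(9/2)²+4·(9/2)³)/(24·100000) = -297/320000 rad
Load 3 — point force P=8 kN at a=3 m (b=L-a=3):
  θ_3 = -Pa(2L²-6Lx+3x²+a²)/(6LEI)  [x>a] = -8·3·(2·6²-6·6·(9/2)+3·(9/2)²+3²)/(6·6·100000) = 27/200000 rad
Superposition: θ = Σ θ_i = -1503/1600000 rad ≈ -0.000939 rad

θ(9/2) = -1503/1600000 rad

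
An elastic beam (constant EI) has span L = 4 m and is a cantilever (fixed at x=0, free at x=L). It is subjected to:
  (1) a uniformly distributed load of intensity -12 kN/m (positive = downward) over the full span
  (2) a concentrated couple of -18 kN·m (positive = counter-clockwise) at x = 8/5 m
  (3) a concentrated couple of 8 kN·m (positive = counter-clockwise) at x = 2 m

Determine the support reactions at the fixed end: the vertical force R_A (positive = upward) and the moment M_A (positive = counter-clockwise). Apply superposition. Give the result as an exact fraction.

R_A = -48 kN, M_A = -86 kN·m

Load 1 — uniform load w=-12 kN/m over full span:
  R_A = wL = (-12)·4 = -48 kN
  M_A = wL²/2 = (-12)·4²/2 = -96 kN·m
Load 2 — applied couple M₀=-18 kN·m at a=8/5 m (b=L-a=12/5):
  R_A = 0 kN
  M_A = -M₀ = -(-18) = 18 kN·m
Load 3 — applied couple M₀=8 kN·m at a=2 m (b=L-a=2):
  R_A = 0 kN
  M_A = -M₀ = -8 kN·m
Superposition: R_A = -48 kN, M_A = -86 kN·m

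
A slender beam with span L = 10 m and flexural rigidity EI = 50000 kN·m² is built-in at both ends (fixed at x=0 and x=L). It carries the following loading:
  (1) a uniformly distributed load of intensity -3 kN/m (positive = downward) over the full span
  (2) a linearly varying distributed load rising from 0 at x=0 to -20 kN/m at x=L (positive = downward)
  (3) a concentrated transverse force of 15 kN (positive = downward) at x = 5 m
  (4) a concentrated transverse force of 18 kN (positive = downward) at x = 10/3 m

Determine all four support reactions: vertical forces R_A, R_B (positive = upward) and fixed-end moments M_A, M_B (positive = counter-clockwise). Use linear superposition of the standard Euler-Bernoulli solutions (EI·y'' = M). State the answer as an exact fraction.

R_A = -145/6 kN, M_A = -185/4 kN·m, R_B = -437/6 kN, M_B = 1115/12 kN·m

Load 1 — uniform load w=-3 kN/m over full span:
  R_A = wL/2 = (-3)·10/2 = -15 kN
  M_A = wL²/12 = (-3)·10²/12 = -25 kN·m
  R_B = wL/2 = (-3)·10/2 = -15 kN
  M_B = -wL²/12 = -(-3)·10²/12 = 25 kN·m
Load 2 — triangular load w₀=-20 kN/m (0→w₀ over full span):
  R_A = 3w₀L/20 = 3·(-20)·10/20 = -30 kN
  M_A = w₀L²/30 = (-20)·10²/30 = -200/3 kN·m
  R_B = 7w₀L/20 = 7·(-20)·10/20 = -70 kN
  M_B = -w₀L²/20 = -(-20)·10²/20 = 100 kN·m
Load 3 — point force P=15 kN at a=5 m (b=L-a=5):
  R_A = Pb²(3a+b)/L³ = 15·5²·(3·5+5)/10³ = 15/2 kN
  M_A = Pab²/L² = 15·5·5²/10² = 75/4 kN·m
  R_B = Pa²(a+3b)/L³ = 15·5²·(5+3·5)/10³ = 15/2 kN
  M_B = -Pa²b/L² = -15·5²·5/10² = -75/4 kN·m
Load 4 — point force P=18 kN at a=10/3 m (b=L-a=20/3):
  R_A = Pb²(3a+b)/L³ = 18·(20/3)²·(3·(10/3)+(20/3))/10³ = 40/3 kN
  M_A = Pab²/L² = 18·(10/3)·(20/3)²/10² = 80/3 kN·m
  R_B = Pa²(a+3b)/L³ = 18·(10/3)²·((10/3)+3·(20/3))/10³ = 14/3 kN
  M_B = -Pa²b/L² = -18·(10/3)²·(20/3)/10² = -40/3 kN·m
Superposition: R_A = -145/6 kN, M_A = -185/4 kN·m, R_B = -437/6 kN, M_B = 1115/12 kN·m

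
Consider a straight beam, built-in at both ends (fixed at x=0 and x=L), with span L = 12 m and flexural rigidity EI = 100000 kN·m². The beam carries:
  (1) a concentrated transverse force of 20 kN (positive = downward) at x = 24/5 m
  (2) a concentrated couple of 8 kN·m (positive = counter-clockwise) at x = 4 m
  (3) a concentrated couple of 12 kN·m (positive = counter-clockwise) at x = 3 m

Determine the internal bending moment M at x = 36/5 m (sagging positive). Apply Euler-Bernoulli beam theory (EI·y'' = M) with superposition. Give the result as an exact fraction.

M(36/5) = 3751/500 kN·m

Load 1 — point force P=20 kN at a=24/5 m (b=L-a=36/5):
  M_1 = Pa²(a+3b)(L-x)/L³ - Pa²b/L²  [x>a] = 20·(24/5)²·((24/5)+3·(36/5))·(12-(36/5))/12³ - 20·(24/5)²·(36/5)/12² = 1344/125 kN·m
Load 2 — applied couple M₀=8 kN·m at a=4 m (b=L-a=8):
  M_2 = R_Ax - M_A - M₀  [x>a] with R_A=8/9, M_A=0 = (8/9)·(36/5) - 0 - 8 = -8/5 kN·m
Load 3 — applied couple M₀=12 kN·m at a=3 m (b=L-a=9):
  M_3 = R_Ax - M_A - M₀  [x>a] with R_A=9/8, M_A=-9/4 = (9/8)·(36/5) - (-9/4) - 12 = -33/20 kN·m
Superposition: M = Σ M_i = 3751/500 kN·m ≈ 7.502000 kN·m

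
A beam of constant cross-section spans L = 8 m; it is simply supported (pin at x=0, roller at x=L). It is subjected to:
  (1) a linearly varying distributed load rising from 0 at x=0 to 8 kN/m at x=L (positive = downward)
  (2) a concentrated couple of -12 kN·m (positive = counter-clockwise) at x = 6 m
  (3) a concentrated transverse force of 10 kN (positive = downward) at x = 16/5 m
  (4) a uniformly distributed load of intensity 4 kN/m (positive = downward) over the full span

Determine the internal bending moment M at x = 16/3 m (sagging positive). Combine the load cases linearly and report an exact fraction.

Load 1 — triangular load w₀=8 kN/m (0→w₀ over full span):
  M_1 = w₀Lx/6 - w₀x³/(6L) = 8·8·(16/3)/6 - 8·(16/3)³/(6·8) = 2560/81 kN·m
Load 2 — applied couple M₀=-12 kN·m at a=6 m (b=L-a=2):
  M_2 = M₀x/L  [x≤a] = (-12)·(16/3)/8 = -8 kN·m
Load 3 — point force P=10 kN at a=16/5 m (b=L-a=24/5):
  M_3 = Pa(L-x)/L  [x>a] = 10·(16/5)·(8-(16/3))/8 = 32/3 kN·m
Load 4 — uniform load w=4 kN/m over full span:
  M_4 = wx(L-x)/2 = 4·(16/3)·(8-(16/3))/2 = 256/9 kN·m
Superposition: M = Σ M_i = 5080/81 kN·m ≈ 62.716049 kN·m

M(16/3) = 5080/81 kN·m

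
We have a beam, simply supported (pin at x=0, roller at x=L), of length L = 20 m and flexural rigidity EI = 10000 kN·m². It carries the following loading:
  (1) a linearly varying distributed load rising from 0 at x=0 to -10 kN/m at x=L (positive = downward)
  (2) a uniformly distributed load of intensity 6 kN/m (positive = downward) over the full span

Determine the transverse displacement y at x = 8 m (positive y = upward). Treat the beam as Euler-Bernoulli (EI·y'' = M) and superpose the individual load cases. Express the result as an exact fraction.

Load 1 — triangular load w₀=-10 kN/m (0→w₀ over full span):
  y_1 = -w₀x(7L⁴-10L²x²+3x⁴)/(360LEI) = -(-10)·8·(7·20⁴-10·20²·8²+3·8⁴)/(360·20·10000) = 9128/9375 m
Load 2 — uniform load w=6 kN/m over full span:
  y_2 = -wx(L³-2Lx²+x³)/(24EI) = -6·8·(20³-2·20·8²+8³)/(24·10000) = -744/625 m
Superposition: y = Σ y_i = -2032/9375 m ≈ -0.216747 m

y(8) = -2032/9375 m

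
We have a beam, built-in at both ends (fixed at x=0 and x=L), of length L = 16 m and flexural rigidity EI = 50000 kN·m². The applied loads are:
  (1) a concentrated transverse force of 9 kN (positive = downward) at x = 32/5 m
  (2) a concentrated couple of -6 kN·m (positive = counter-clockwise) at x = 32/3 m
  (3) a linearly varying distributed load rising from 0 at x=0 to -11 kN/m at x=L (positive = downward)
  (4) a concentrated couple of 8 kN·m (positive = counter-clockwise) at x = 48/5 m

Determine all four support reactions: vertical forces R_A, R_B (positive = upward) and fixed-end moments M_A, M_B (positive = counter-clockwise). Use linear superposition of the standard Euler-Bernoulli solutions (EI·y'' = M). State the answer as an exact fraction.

Load 1 — point force P=9 kN at a=32/5 m (b=L-a=48/5):
  R_A = Pb²(3a+b)/L³ = 9·(48/5)²·(3·(32/5)+(48/5))/16³ = 729/125 kN
  M_A = Pab²/L² = 9·(32/5)·(48/5)²/16² = 2592/125 kN·m
  R_B = Pa²(a+3b)/L³ = 9·(32/5)²·((32/5)+3·(48/5))/16³ = 396/125 kN
  M_B = -Pa²b/L² = -9·(32/5)²·(48/5)/16² = -1728/125 kN·m
Load 2 — applied couple M₀=-6 kN·m at a=32/3 m (b=L-a=16/3):
  R_A = 6M₀ab/L³ = 6·(-6)·(32/3)·(16/3)/16³ = -1/2 kN
  M_A = M₀b(2a-b)/L² = (-6)·(16/3)·(2·(32/3)-(16/3))/16² = -2 kN·m
  R_B = -6M₀ab/L³ = -6·(-6)·(32/3)·(16/3)/16³ = 1/2 kN
  M_B = M₀a(2b-a)/L² = (-6)·(32/3)·(2·(16/3)-(32/3))/16² = 0 kN·m
Load 3 — triangular load w₀=-11 kN/m (0→w₀ over full span):
  R_A = 3w₀L/20 = 3·(-11)·16/20 = -132/5 kN
  M_A = w₀L²/30 = (-11)·16²/30 = -1408/15 kN·m
  R_B = 7w₀L/20 = 7·(-11)·16/20 = -308/5 kN
  M_B = -w₀L²/20 = -(-11)·16²/20 = 704/5 kN·m
Load 4 — applied couple M₀=8 kN·m at a=48/5 m (b=L-a=32/5):
  R_A = 6M₀ab/L³ = 6·8·(48/5)·(32/5)/16³ = 18/25 kN
  M_A = M₀b(2a-b)/L² = 8·(32/5)·(2·(48/5)-(32/5))/16² = 64/25 kN·m
  R_B = -6M₀ab/L³ = -6·8·(48/5)·(32/5)/16³ = -18/25 kN
  M_B = M₀a(2b-a)/L² = 8·(48/5)·(2·(32/5)-(48/5))/16² = 24/25 kN·m
Superposition: R_A = -5087/250 kN, M_A = -27214/375 kN·m, R_B = -14663/250 kN, M_B = 15992/125 kN·m

R_A = -5087/250 kN, M_A = -27214/375 kN·m, R_B = -14663/250 kN, M_B = 15992/125 kN·m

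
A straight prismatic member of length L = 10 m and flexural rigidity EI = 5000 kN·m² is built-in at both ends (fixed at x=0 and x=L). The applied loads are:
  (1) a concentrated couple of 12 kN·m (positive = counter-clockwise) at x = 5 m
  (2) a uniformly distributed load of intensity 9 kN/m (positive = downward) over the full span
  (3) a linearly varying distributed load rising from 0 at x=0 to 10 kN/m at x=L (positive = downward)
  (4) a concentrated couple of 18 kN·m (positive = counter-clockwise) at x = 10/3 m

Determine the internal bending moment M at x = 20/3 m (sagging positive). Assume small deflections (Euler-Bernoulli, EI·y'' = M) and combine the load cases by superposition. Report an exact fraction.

Load 1 — applied couple M₀=12 kN·m at a=5 m (b=L-a=5):
  M_1 = R_Ax - M_A - M₀  [x>a] with R_A=9/5, M_A=3 = (9/5)·(20/3) - 3 - 12 = -3 kN·m
Load 2 — uniform load w=9 kN/m over full span:
  M_2 = wLx/2 - wL²/12 - wx²/2 = 9·10·(20/3)/2 - 9·10²/12 - 9·(20/3)²/2 = 25 kN·m
Load 3 — triangular load w₀=10 kN/m (0→w₀ over full span):
  M_3 = 3w₀Lx/20 - w₀L²/30 - w₀x³/(6L) = 3·10·10·(20/3)/20 - 10·10²/30 - 10·(20/3)³/(6·10) = 1400/81 kN·m
Load 4 — applied couple M₀=18 kN·m at a=10/3 m (b=L-a=20/3):
  M_4 = R_Ax - M_A - M₀  [x>a] with R_A=12/5, M_A=0 = (12/5)·(20/3) - 0 - 18 = -2 kN·m
Superposition: M = Σ M_i = 3020/81 kN·m ≈ 37.283951 kN·m

M(20/3) = 3020/81 kN·m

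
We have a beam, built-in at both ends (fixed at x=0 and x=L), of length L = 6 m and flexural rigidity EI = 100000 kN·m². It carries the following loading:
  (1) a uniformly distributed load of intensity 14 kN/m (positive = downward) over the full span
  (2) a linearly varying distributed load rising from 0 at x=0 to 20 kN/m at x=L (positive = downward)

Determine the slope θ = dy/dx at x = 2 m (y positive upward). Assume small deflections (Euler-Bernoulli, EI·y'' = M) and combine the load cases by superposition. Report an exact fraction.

θ(2) = -37/112500 rad

Load 1 — uniform load w=14 kN/m over full span:
  θ_1 = -wx(L-x)(L-2x)/(12EI) = -14·2·(6-2)·(6-2·2)/(12·100000) = -7/37500 rad
Load 2 — triangular load w₀=20 kN/m (0→w₀ over full span):
  θ_2 = -w₀(2x(L-x)(L-2x)(x+2L)+x²(L-x)²)/(120LEI) = -20·(2·2·(6-2)·(6-2·2)·(2+2·6)+2²·(6-2)²)/(120·6·100000) = -4/28125 rad
Superposition: θ = Σ θ_i = -37/112500 rad ≈ -0.000329 rad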